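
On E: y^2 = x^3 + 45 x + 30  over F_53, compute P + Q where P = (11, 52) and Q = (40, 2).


P != Q, so use the chord formula.
s = (y2 - y1) / (x2 - x1) = (3) / (29) mod 53 = 33
x3 = s^2 - x1 - x2 mod 53 = 33^2 - 11 - 40 = 31
y3 = s (x1 - x3) - y1 mod 53 = 33 * (11 - 31) - 52 = 30

P + Q = (31, 30)


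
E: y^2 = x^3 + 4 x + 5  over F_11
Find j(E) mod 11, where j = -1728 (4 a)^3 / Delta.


Delta = -16(4 a^3 + 27 b^2) mod 11 = 9
-1728 * (4 a)^3 = -1728 * (4*4)^3 mod 11 = 7
j = 7 * 9^(-1) mod 11 = 2

j = 2 (mod 11)


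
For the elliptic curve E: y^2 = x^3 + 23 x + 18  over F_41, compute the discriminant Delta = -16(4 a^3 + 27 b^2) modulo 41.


4 a^3 + 27 b^2 = 4*23^3 + 27*18^2 = 48668 + 8748 = 57416
Delta = -16 * (57416) = -918656
Delta mod 41 = 31

Delta = 31 (mod 41)


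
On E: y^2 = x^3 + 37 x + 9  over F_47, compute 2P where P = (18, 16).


Doubling: s = (3 x1^2 + a) / (2 y1)
s = (3*18^2 + 37) / (2*16) mod 47 = 33
x3 = s^2 - 2 x1 mod 47 = 33^2 - 2*18 = 19
y3 = s (x1 - x3) - y1 mod 47 = 33 * (18 - 19) - 16 = 45

2P = (19, 45)


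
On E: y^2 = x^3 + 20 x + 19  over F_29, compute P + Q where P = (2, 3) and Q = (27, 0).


P != Q, so use the chord formula.
s = (y2 - y1) / (x2 - x1) = (26) / (25) mod 29 = 8
x3 = s^2 - x1 - x2 mod 29 = 8^2 - 2 - 27 = 6
y3 = s (x1 - x3) - y1 mod 29 = 8 * (2 - 6) - 3 = 23

P + Q = (6, 23)


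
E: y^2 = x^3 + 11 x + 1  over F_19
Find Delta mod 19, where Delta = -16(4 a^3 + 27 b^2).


4 a^3 + 27 b^2 = 4*11^3 + 27*1^2 = 5324 + 27 = 5351
Delta = -16 * (5351) = -85616
Delta mod 19 = 17

Delta = 17 (mod 19)


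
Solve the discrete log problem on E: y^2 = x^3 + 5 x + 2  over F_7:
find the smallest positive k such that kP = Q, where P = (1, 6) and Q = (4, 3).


Enumerate multiples of P until we hit Q = (4, 3):
  1P = (1, 6)
  2P = (0, 4)
  3P = (3, 4)
  4P = (4, 4)
  5P = (4, 3)
Match found at i = 5.

k = 5


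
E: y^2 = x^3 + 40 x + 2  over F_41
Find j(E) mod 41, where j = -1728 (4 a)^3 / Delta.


Delta = -16(4 a^3 + 27 b^2) mod 41 = 17
-1728 * (4 a)^3 = -1728 * (4*40)^3 mod 41 = 15
j = 15 * 17^(-1) mod 41 = 25

j = 25 (mod 41)


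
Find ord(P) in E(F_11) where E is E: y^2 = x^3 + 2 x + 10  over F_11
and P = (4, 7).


Compute successive multiples of P until we hit O:
  1P = (4, 7)
  2P = (7, 9)
  3P = (9, 8)
  4P = (2, 0)
  5P = (9, 3)
  6P = (7, 2)
  7P = (4, 4)
  8P = O

ord(P) = 8


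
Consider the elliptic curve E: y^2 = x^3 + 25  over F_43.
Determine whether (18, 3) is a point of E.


Check whether y^2 = x^3 + 0 x + 25 (mod 43) for (x, y) = (18, 3).
LHS: y^2 = 3^2 mod 43 = 9
RHS: x^3 + 0 x + 25 = 18^3 + 0*18 + 25 mod 43 = 9
LHS = RHS

Yes, on the curve


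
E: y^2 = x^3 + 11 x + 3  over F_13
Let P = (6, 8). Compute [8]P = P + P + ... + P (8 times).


k = 8 = 1000_2 (binary, LSB first: 0001)
Double-and-add from P = (6, 8):
  bit 0 = 0: acc unchanged = O
  bit 1 = 0: acc unchanged = O
  bit 2 = 0: acc unchanged = O
  bit 3 = 1: acc = O + (12, 2) = (12, 2)

8P = (12, 2)


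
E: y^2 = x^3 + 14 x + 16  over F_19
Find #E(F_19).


For each x in F_19, count y with y^2 = x^3 + 14 x + 16 mod 19:
  x = 0: RHS = 16, y in [4, 15]  -> 2 point(s)
  x = 3: RHS = 9, y in [3, 16]  -> 2 point(s)
  x = 7: RHS = 1, y in [1, 18]  -> 2 point(s)
  x = 9: RHS = 16, y in [4, 15]  -> 2 point(s)
  x = 10: RHS = 16, y in [4, 15]  -> 2 point(s)
  x = 11: RHS = 0, y in [0]  -> 1 point(s)
  x = 13: RHS = 1, y in [1, 18]  -> 2 point(s)
  x = 14: RHS = 11, y in [7, 12]  -> 2 point(s)
  x = 16: RHS = 4, y in [2, 17]  -> 2 point(s)
  x = 18: RHS = 1, y in [1, 18]  -> 2 point(s)
Affine points: 19. Add the point at infinity: total = 20.

#E(F_19) = 20


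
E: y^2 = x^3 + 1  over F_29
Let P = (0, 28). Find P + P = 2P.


Doubling: s = (3 x1^2 + a) / (2 y1)
s = (3*0^2 + 0) / (2*28) mod 29 = 0
x3 = s^2 - 2 x1 mod 29 = 0^2 - 2*0 = 0
y3 = s (x1 - x3) - y1 mod 29 = 0 * (0 - 0) - 28 = 1

2P = (0, 1)


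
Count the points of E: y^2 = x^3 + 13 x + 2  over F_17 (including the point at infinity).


For each x in F_17, count y with y^2 = x^3 + 13 x + 2 mod 17:
  x = 0: RHS = 2, y in [6, 11]  -> 2 point(s)
  x = 1: RHS = 16, y in [4, 13]  -> 2 point(s)
  x = 2: RHS = 2, y in [6, 11]  -> 2 point(s)
  x = 3: RHS = 0, y in [0]  -> 1 point(s)
  x = 4: RHS = 16, y in [4, 13]  -> 2 point(s)
  x = 9: RHS = 15, y in [7, 10]  -> 2 point(s)
  x = 12: RHS = 16, y in [4, 13]  -> 2 point(s)
  x = 14: RHS = 4, y in [2, 15]  -> 2 point(s)
  x = 15: RHS = 2, y in [6, 11]  -> 2 point(s)
Affine points: 17. Add the point at infinity: total = 18.

#E(F_17) = 18


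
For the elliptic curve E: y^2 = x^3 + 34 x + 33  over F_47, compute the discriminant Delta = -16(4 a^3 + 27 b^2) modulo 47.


4 a^3 + 27 b^2 = 4*34^3 + 27*33^2 = 157216 + 29403 = 186619
Delta = -16 * (186619) = -2985904
Delta mod 47 = 6

Delta = 6 (mod 47)


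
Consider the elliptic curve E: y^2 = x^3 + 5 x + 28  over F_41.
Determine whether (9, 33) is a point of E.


Check whether y^2 = x^3 + 5 x + 28 (mod 41) for (x, y) = (9, 33).
LHS: y^2 = 33^2 mod 41 = 23
RHS: x^3 + 5 x + 28 = 9^3 + 5*9 + 28 mod 41 = 23
LHS = RHS

Yes, on the curve


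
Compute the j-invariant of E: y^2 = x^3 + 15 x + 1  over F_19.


Delta = -16(4 a^3 + 27 b^2) mod 19 = 16
-1728 * (4 a)^3 = -1728 * (4*15)^3 mod 19 = 8
j = 8 * 16^(-1) mod 19 = 10

j = 10 (mod 19)


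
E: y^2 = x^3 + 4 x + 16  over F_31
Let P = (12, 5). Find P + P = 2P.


Doubling: s = (3 x1^2 + a) / (2 y1)
s = (3*12^2 + 4) / (2*5) mod 31 = 25
x3 = s^2 - 2 x1 mod 31 = 25^2 - 2*12 = 12
y3 = s (x1 - x3) - y1 mod 31 = 25 * (12 - 12) - 5 = 26

2P = (12, 26)


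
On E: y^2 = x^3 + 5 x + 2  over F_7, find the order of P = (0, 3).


Compute successive multiples of P until we hit O:
  1P = (0, 3)
  2P = (4, 3)
  3P = (3, 4)
  4P = (1, 6)
  5P = (1, 1)
  6P = (3, 3)
  7P = (4, 4)
  8P = (0, 4)
  ... (continuing to 9P)
  9P = O

ord(P) = 9


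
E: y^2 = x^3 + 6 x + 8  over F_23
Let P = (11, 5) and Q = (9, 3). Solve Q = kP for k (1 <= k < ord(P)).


Enumerate multiples of P until we hit Q = (9, 3):
  1P = (11, 5)
  2P = (4, 21)
  3P = (9, 20)
  4P = (19, 9)
  5P = (22, 1)
  6P = (8, 19)
  7P = (13, 12)
  8P = (17, 20)
  9P = (7, 5)
  10P = (5, 18)
  11P = (20, 3)
  12P = (0, 13)
  13P = (15, 0)
  14P = (0, 10)
  15P = (20, 20)
  16P = (5, 5)
  17P = (7, 18)
  18P = (17, 3)
  19P = (13, 11)
  20P = (8, 4)
  21P = (22, 22)
  22P = (19, 14)
  23P = (9, 3)
Match found at i = 23.

k = 23


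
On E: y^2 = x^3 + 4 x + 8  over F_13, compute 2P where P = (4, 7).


k = 2 = 10_2 (binary, LSB first: 01)
Double-and-add from P = (4, 7):
  bit 0 = 0: acc unchanged = O
  bit 1 = 1: acc = O + (5, 6) = (5, 6)

2P = (5, 6)


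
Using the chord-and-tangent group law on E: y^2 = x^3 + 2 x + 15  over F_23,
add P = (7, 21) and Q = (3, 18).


P != Q, so use the chord formula.
s = (y2 - y1) / (x2 - x1) = (20) / (19) mod 23 = 18
x3 = s^2 - x1 - x2 mod 23 = 18^2 - 7 - 3 = 15
y3 = s (x1 - x3) - y1 mod 23 = 18 * (7 - 15) - 21 = 19

P + Q = (15, 19)


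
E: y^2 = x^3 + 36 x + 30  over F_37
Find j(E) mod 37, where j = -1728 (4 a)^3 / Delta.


Delta = -16(4 a^3 + 27 b^2) mod 37 = 23
-1728 * (4 a)^3 = -1728 * (4*36)^3 mod 37 = 36
j = 36 * 23^(-1) mod 37 = 8

j = 8 (mod 37)


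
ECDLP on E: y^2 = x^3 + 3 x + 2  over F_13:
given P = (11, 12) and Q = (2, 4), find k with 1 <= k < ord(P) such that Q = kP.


Enumerate multiples of P until we hit Q = (2, 4):
  1P = (11, 12)
  2P = (5, 8)
  3P = (9, 11)
  4P = (3, 5)
  5P = (2, 4)
Match found at i = 5.

k = 5


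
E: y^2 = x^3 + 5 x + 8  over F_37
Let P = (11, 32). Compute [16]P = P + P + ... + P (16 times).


k = 16 = 10000_2 (binary, LSB first: 00001)
Double-and-add from P = (11, 32):
  bit 0 = 0: acc unchanged = O
  bit 1 = 0: acc unchanged = O
  bit 2 = 0: acc unchanged = O
  bit 3 = 0: acc unchanged = O
  bit 4 = 1: acc = O + (5, 26) = (5, 26)

16P = (5, 26)


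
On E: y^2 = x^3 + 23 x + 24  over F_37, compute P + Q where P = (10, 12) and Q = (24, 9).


P != Q, so use the chord formula.
s = (y2 - y1) / (x2 - x1) = (34) / (14) mod 37 = 13
x3 = s^2 - x1 - x2 mod 37 = 13^2 - 10 - 24 = 24
y3 = s (x1 - x3) - y1 mod 37 = 13 * (10 - 24) - 12 = 28

P + Q = (24, 28)


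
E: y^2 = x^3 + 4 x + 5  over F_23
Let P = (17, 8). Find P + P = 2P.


Doubling: s = (3 x1^2 + a) / (2 y1)
s = (3*17^2 + 4) / (2*8) mod 23 = 7
x3 = s^2 - 2 x1 mod 23 = 7^2 - 2*17 = 15
y3 = s (x1 - x3) - y1 mod 23 = 7 * (17 - 15) - 8 = 6

2P = (15, 6)


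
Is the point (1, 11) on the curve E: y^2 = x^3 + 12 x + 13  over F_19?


Check whether y^2 = x^3 + 12 x + 13 (mod 19) for (x, y) = (1, 11).
LHS: y^2 = 11^2 mod 19 = 7
RHS: x^3 + 12 x + 13 = 1^3 + 12*1 + 13 mod 19 = 7
LHS = RHS

Yes, on the curve


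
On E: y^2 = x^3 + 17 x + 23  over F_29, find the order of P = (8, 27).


Compute successive multiples of P until we hit O:
  1P = (8, 27)
  2P = (8, 2)
  3P = O

ord(P) = 3


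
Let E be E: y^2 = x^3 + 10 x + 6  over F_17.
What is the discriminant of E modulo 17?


4 a^3 + 27 b^2 = 4*10^3 + 27*6^2 = 4000 + 972 = 4972
Delta = -16 * (4972) = -79552
Delta mod 17 = 8

Delta = 8 (mod 17)


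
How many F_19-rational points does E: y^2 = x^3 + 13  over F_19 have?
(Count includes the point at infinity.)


For each x in F_19, count y with y^2 = x^3 + 0 x + 13 mod 19:
  x = 4: RHS = 1, y in [1, 18]  -> 2 point(s)
  x = 5: RHS = 5, y in [9, 10]  -> 2 point(s)
  x = 6: RHS = 1, y in [1, 18]  -> 2 point(s)
  x = 9: RHS = 1, y in [1, 18]  -> 2 point(s)
  x = 10: RHS = 6, y in [5, 14]  -> 2 point(s)
  x = 13: RHS = 6, y in [5, 14]  -> 2 point(s)
  x = 15: RHS = 6, y in [5, 14]  -> 2 point(s)
  x = 16: RHS = 5, y in [9, 10]  -> 2 point(s)
  x = 17: RHS = 5, y in [9, 10]  -> 2 point(s)
Affine points: 18. Add the point at infinity: total = 19.

#E(F_19) = 19


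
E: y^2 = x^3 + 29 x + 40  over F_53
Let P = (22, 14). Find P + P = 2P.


Doubling: s = (3 x1^2 + a) / (2 y1)
s = (3*22^2 + 29) / (2*14) mod 53 = 51
x3 = s^2 - 2 x1 mod 53 = 51^2 - 2*22 = 13
y3 = s (x1 - x3) - y1 mod 53 = 51 * (22 - 13) - 14 = 21

2P = (13, 21)


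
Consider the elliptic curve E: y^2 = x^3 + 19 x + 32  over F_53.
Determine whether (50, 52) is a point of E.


Check whether y^2 = x^3 + 19 x + 32 (mod 53) for (x, y) = (50, 52).
LHS: y^2 = 52^2 mod 53 = 1
RHS: x^3 + 19 x + 32 = 50^3 + 19*50 + 32 mod 53 = 1
LHS = RHS

Yes, on the curve


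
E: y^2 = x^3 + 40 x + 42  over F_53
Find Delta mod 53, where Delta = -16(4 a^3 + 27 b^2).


4 a^3 + 27 b^2 = 4*40^3 + 27*42^2 = 256000 + 47628 = 303628
Delta = -16 * (303628) = -4858048
Delta mod 53 = 38

Delta = 38 (mod 53)


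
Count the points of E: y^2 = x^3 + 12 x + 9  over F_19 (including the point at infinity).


For each x in F_19, count y with y^2 = x^3 + 12 x + 9 mod 19:
  x = 0: RHS = 9, y in [3, 16]  -> 2 point(s)
  x = 4: RHS = 7, y in [8, 11]  -> 2 point(s)
  x = 5: RHS = 4, y in [2, 17]  -> 2 point(s)
  x = 8: RHS = 9, y in [3, 16]  -> 2 point(s)
  x = 11: RHS = 9, y in [3, 16]  -> 2 point(s)
  x = 12: RHS = 0, y in [0]  -> 1 point(s)
  x = 13: RHS = 6, y in [5, 14]  -> 2 point(s)
  x = 15: RHS = 11, y in [7, 12]  -> 2 point(s)
Affine points: 15. Add the point at infinity: total = 16.

#E(F_19) = 16


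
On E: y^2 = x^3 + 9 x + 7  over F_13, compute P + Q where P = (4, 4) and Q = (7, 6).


P != Q, so use the chord formula.
s = (y2 - y1) / (x2 - x1) = (2) / (3) mod 13 = 5
x3 = s^2 - x1 - x2 mod 13 = 5^2 - 4 - 7 = 1
y3 = s (x1 - x3) - y1 mod 13 = 5 * (4 - 1) - 4 = 11

P + Q = (1, 11)


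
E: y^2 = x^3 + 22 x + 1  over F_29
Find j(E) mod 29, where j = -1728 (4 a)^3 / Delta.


Delta = -16(4 a^3 + 27 b^2) mod 29 = 2
-1728 * (4 a)^3 = -1728 * (4*22)^3 mod 29 = 12
j = 12 * 2^(-1) mod 29 = 6

j = 6 (mod 29)


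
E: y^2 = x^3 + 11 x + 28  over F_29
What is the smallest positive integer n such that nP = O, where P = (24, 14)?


Compute successive multiples of P until we hit O:
  1P = (24, 14)
  2P = (11, 28)
  3P = (7, 19)
  4P = (2, 0)
  5P = (7, 10)
  6P = (11, 1)
  7P = (24, 15)
  8P = O

ord(P) = 8


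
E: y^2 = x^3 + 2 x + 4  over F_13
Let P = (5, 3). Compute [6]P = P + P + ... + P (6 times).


k = 6 = 110_2 (binary, LSB first: 011)
Double-and-add from P = (5, 3):
  bit 0 = 0: acc unchanged = O
  bit 1 = 1: acc = O + (7, 6) = (7, 6)
  bit 2 = 1: acc = (7, 6) + (9, 6) = (10, 7)

6P = (10, 7)


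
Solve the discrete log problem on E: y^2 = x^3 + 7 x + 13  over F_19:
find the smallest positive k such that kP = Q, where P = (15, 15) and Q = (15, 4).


Enumerate multiples of P until we hit Q = (15, 4):
  1P = (15, 15)
  2P = (14, 9)
  3P = (7, 14)
  4P = (8, 12)
  5P = (2, 15)
  6P = (2, 4)
  7P = (8, 7)
  8P = (7, 5)
  9P = (14, 10)
  10P = (15, 4)
Match found at i = 10.

k = 10


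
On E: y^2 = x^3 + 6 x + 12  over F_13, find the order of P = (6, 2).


Compute successive multiples of P until we hit O:
  1P = (6, 2)
  2P = (4, 3)
  3P = (0, 8)
  4P = (8, 0)
  5P = (0, 5)
  6P = (4, 10)
  7P = (6, 11)
  8P = O

ord(P) = 8


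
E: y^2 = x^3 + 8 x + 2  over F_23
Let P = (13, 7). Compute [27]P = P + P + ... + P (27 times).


k = 27 = 11011_2 (binary, LSB first: 11011)
Double-and-add from P = (13, 7):
  bit 0 = 1: acc = O + (13, 7) = (13, 7)
  bit 1 = 1: acc = (13, 7) + (21, 1) = (14, 11)
  bit 2 = 0: acc unchanged = (14, 11)
  bit 3 = 1: acc = (14, 11) + (5, 11) = (4, 12)
  bit 4 = 1: acc = (4, 12) + (2, 16) = (21, 22)

27P = (21, 22)


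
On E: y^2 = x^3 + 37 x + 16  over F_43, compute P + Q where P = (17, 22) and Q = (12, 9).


P != Q, so use the chord formula.
s = (y2 - y1) / (x2 - x1) = (30) / (38) mod 43 = 37
x3 = s^2 - x1 - x2 mod 43 = 37^2 - 17 - 12 = 7
y3 = s (x1 - x3) - y1 mod 43 = 37 * (17 - 7) - 22 = 4

P + Q = (7, 4)


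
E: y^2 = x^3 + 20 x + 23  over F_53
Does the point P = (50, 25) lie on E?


Check whether y^2 = x^3 + 20 x + 23 (mod 53) for (x, y) = (50, 25).
LHS: y^2 = 25^2 mod 53 = 42
RHS: x^3 + 20 x + 23 = 50^3 + 20*50 + 23 mod 53 = 42
LHS = RHS

Yes, on the curve


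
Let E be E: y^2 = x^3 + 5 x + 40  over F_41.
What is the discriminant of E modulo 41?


4 a^3 + 27 b^2 = 4*5^3 + 27*40^2 = 500 + 43200 = 43700
Delta = -16 * (43700) = -699200
Delta mod 41 = 14

Delta = 14 (mod 41)


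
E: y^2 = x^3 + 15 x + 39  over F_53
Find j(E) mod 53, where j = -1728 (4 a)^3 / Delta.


Delta = -16(4 a^3 + 27 b^2) mod 53 = 50
-1728 * (4 a)^3 = -1728 * (4*15)^3 mod 53 = 48
j = 48 * 50^(-1) mod 53 = 37

j = 37 (mod 53)


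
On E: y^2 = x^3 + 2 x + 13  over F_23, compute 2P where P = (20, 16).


Doubling: s = (3 x1^2 + a) / (2 y1)
s = (3*20^2 + 2) / (2*16) mod 23 = 16
x3 = s^2 - 2 x1 mod 23 = 16^2 - 2*20 = 9
y3 = s (x1 - x3) - y1 mod 23 = 16 * (20 - 9) - 16 = 22

2P = (9, 22)


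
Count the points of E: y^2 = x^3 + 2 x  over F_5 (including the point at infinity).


For each x in F_5, count y with y^2 = x^3 + 2 x + 0 mod 5:
  x = 0: RHS = 0, y in [0]  -> 1 point(s)
Affine points: 1. Add the point at infinity: total = 2.

#E(F_5) = 2


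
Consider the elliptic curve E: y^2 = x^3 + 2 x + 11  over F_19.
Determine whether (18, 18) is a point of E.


Check whether y^2 = x^3 + 2 x + 11 (mod 19) for (x, y) = (18, 18).
LHS: y^2 = 18^2 mod 19 = 1
RHS: x^3 + 2 x + 11 = 18^3 + 2*18 + 11 mod 19 = 8
LHS != RHS

No, not on the curve


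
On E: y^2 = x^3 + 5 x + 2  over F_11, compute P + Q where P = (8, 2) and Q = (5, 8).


P != Q, so use the chord formula.
s = (y2 - y1) / (x2 - x1) = (6) / (8) mod 11 = 9
x3 = s^2 - x1 - x2 mod 11 = 9^2 - 8 - 5 = 2
y3 = s (x1 - x3) - y1 mod 11 = 9 * (8 - 2) - 2 = 8

P + Q = (2, 8)


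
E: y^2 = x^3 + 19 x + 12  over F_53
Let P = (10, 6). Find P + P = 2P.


Doubling: s = (3 x1^2 + a) / (2 y1)
s = (3*10^2 + 19) / (2*6) mod 53 = 31
x3 = s^2 - 2 x1 mod 53 = 31^2 - 2*10 = 40
y3 = s (x1 - x3) - y1 mod 53 = 31 * (10 - 40) - 6 = 18

2P = (40, 18)


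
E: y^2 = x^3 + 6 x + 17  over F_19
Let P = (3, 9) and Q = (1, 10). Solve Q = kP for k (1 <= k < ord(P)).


Enumerate multiples of P until we hit Q = (1, 10):
  1P = (3, 9)
  2P = (0, 6)
  3P = (17, 15)
  4P = (5, 1)
  5P = (8, 11)
  6P = (15, 9)
  7P = (1, 10)
Match found at i = 7.

k = 7


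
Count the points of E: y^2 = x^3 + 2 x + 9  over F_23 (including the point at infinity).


For each x in F_23, count y with y^2 = x^3 + 2 x + 9 mod 23:
  x = 0: RHS = 9, y in [3, 20]  -> 2 point(s)
  x = 1: RHS = 12, y in [9, 14]  -> 2 point(s)
  x = 4: RHS = 12, y in [9, 14]  -> 2 point(s)
  x = 5: RHS = 6, y in [11, 12]  -> 2 point(s)
  x = 8: RHS = 8, y in [10, 13]  -> 2 point(s)
  x = 12: RHS = 13, y in [6, 17]  -> 2 point(s)
  x = 13: RHS = 1, y in [1, 22]  -> 2 point(s)
  x = 18: RHS = 12, y in [9, 14]  -> 2 point(s)
  x = 19: RHS = 6, y in [11, 12]  -> 2 point(s)
  x = 22: RHS = 6, y in [11, 12]  -> 2 point(s)
Affine points: 20. Add the point at infinity: total = 21.

#E(F_23) = 21


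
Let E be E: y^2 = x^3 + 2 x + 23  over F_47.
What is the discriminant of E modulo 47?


4 a^3 + 27 b^2 = 4*2^3 + 27*23^2 = 32 + 14283 = 14315
Delta = -16 * (14315) = -229040
Delta mod 47 = 38

Delta = 38 (mod 47)


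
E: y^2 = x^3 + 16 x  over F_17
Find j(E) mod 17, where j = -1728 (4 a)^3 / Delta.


Delta = -16(4 a^3 + 27 b^2) mod 17 = 13
-1728 * (4 a)^3 = -1728 * (4*16)^3 mod 17 = 7
j = 7 * 13^(-1) mod 17 = 11

j = 11 (mod 17)


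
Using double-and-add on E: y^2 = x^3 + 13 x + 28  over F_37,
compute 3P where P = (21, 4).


k = 3 = 11_2 (binary, LSB first: 11)
Double-and-add from P = (21, 4):
  bit 0 = 1: acc = O + (21, 4) = (21, 4)
  bit 1 = 1: acc = (21, 4) + (23, 32) = (4, 12)

3P = (4, 12)


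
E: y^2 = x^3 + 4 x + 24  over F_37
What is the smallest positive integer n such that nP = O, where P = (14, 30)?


Compute successive multiples of P until we hit O:
  1P = (14, 30)
  2P = (9, 7)
  3P = (10, 18)
  4P = (22, 20)
  5P = (28, 6)
  6P = (7, 32)
  7P = (4, 20)
  8P = (20, 1)
  ... (continuing to 37P)
  37P = O

ord(P) = 37


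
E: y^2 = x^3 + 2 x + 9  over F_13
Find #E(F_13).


For each x in F_13, count y with y^2 = x^3 + 2 x + 9 mod 13:
  x = 0: RHS = 9, y in [3, 10]  -> 2 point(s)
  x = 1: RHS = 12, y in [5, 8]  -> 2 point(s)
  x = 3: RHS = 3, y in [4, 9]  -> 2 point(s)
  x = 4: RHS = 3, y in [4, 9]  -> 2 point(s)
  x = 5: RHS = 1, y in [1, 12]  -> 2 point(s)
  x = 6: RHS = 3, y in [4, 9]  -> 2 point(s)
  x = 8: RHS = 4, y in [2, 11]  -> 2 point(s)
  x = 11: RHS = 10, y in [6, 7]  -> 2 point(s)
Affine points: 16. Add the point at infinity: total = 17.

#E(F_13) = 17


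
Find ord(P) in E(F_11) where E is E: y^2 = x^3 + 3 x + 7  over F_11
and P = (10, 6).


Compute successive multiples of P until we hit O:
  1P = (10, 6)
  2P = (5, 2)
  3P = (5, 9)
  4P = (10, 5)
  5P = O

ord(P) = 5


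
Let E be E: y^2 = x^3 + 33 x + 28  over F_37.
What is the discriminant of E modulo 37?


4 a^3 + 27 b^2 = 4*33^3 + 27*28^2 = 143748 + 21168 = 164916
Delta = -16 * (164916) = -2638656
Delta mod 37 = 36

Delta = 36 (mod 37)


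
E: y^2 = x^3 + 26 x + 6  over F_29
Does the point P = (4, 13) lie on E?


Check whether y^2 = x^3 + 26 x + 6 (mod 29) for (x, y) = (4, 13).
LHS: y^2 = 13^2 mod 29 = 24
RHS: x^3 + 26 x + 6 = 4^3 + 26*4 + 6 mod 29 = 0
LHS != RHS

No, not on the curve


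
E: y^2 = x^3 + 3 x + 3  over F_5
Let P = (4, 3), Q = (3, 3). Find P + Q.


P != Q, so use the chord formula.
s = (y2 - y1) / (x2 - x1) = (0) / (4) mod 5 = 0
x3 = s^2 - x1 - x2 mod 5 = 0^2 - 4 - 3 = 3
y3 = s (x1 - x3) - y1 mod 5 = 0 * (4 - 3) - 3 = 2

P + Q = (3, 2)


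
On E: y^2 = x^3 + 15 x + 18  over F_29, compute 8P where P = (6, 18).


k = 8 = 1000_2 (binary, LSB first: 0001)
Double-and-add from P = (6, 18):
  bit 0 = 0: acc unchanged = O
  bit 1 = 0: acc unchanged = O
  bit 2 = 0: acc unchanged = O
  bit 3 = 1: acc = O + (6, 11) = (6, 11)

8P = (6, 11)


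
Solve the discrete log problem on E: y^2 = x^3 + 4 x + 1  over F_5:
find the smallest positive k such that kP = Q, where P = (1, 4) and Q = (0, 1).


Enumerate multiples of P until we hit Q = (0, 1):
  1P = (1, 4)
  2P = (4, 4)
  3P = (0, 1)
Match found at i = 3.

k = 3


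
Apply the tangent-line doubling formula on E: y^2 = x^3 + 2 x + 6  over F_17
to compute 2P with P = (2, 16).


Doubling: s = (3 x1^2 + a) / (2 y1)
s = (3*2^2 + 2) / (2*16) mod 17 = 10
x3 = s^2 - 2 x1 mod 17 = 10^2 - 2*2 = 11
y3 = s (x1 - x3) - y1 mod 17 = 10 * (2 - 11) - 16 = 13

2P = (11, 13)


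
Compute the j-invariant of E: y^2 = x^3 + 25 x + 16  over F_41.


Delta = -16(4 a^3 + 27 b^2) mod 41 = 16
-1728 * (4 a)^3 = -1728 * (4*25)^3 mod 41 = 22
j = 22 * 16^(-1) mod 41 = 27

j = 27 (mod 41)


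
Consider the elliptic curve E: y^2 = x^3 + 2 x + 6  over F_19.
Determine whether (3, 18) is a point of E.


Check whether y^2 = x^3 + 2 x + 6 (mod 19) for (x, y) = (3, 18).
LHS: y^2 = 18^2 mod 19 = 1
RHS: x^3 + 2 x + 6 = 3^3 + 2*3 + 6 mod 19 = 1
LHS = RHS

Yes, on the curve


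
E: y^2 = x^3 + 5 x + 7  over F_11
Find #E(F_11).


For each x in F_11, count y with y^2 = x^3 + 5 x + 7 mod 11:
  x = 2: RHS = 3, y in [5, 6]  -> 2 point(s)
  x = 3: RHS = 5, y in [4, 7]  -> 2 point(s)
  x = 4: RHS = 3, y in [5, 6]  -> 2 point(s)
  x = 5: RHS = 3, y in [5, 6]  -> 2 point(s)
  x = 6: RHS = 0, y in [0]  -> 1 point(s)
  x = 7: RHS = 0, y in [0]  -> 1 point(s)
  x = 8: RHS = 9, y in [3, 8]  -> 2 point(s)
  x = 9: RHS = 0, y in [0]  -> 1 point(s)
  x = 10: RHS = 1, y in [1, 10]  -> 2 point(s)
Affine points: 15. Add the point at infinity: total = 16.

#E(F_11) = 16


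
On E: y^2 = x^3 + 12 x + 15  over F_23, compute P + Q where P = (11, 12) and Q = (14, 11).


P != Q, so use the chord formula.
s = (y2 - y1) / (x2 - x1) = (22) / (3) mod 23 = 15
x3 = s^2 - x1 - x2 mod 23 = 15^2 - 11 - 14 = 16
y3 = s (x1 - x3) - y1 mod 23 = 15 * (11 - 16) - 12 = 5

P + Q = (16, 5)


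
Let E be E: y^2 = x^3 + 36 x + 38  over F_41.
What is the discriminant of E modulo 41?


4 a^3 + 27 b^2 = 4*36^3 + 27*38^2 = 186624 + 38988 = 225612
Delta = -16 * (225612) = -3609792
Delta mod 41 = 12

Delta = 12 (mod 41)


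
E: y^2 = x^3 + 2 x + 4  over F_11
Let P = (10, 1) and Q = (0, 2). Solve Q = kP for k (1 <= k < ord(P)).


Enumerate multiples of P until we hit Q = (0, 2):
  1P = (10, 1)
  2P = (0, 2)
Match found at i = 2.

k = 2


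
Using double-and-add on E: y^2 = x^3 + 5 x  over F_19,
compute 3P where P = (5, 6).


k = 3 = 11_2 (binary, LSB first: 11)
Double-and-add from P = (5, 6):
  bit 0 = 1: acc = O + (5, 6) = (5, 6)
  bit 1 = 1: acc = (5, 6) + (7, 6) = (7, 13)

3P = (7, 13)


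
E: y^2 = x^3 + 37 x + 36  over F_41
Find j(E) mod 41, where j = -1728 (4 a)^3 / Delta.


Delta = -16(4 a^3 + 27 b^2) mod 41 = 20
-1728 * (4 a)^3 = -1728 * (4*37)^3 mod 41 = 17
j = 17 * 20^(-1) mod 41 = 7

j = 7 (mod 41)


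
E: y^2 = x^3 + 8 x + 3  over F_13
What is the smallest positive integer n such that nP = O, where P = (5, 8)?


Compute successive multiples of P until we hit O:
  1P = (5, 8)
  2P = (0, 9)
  3P = (7, 8)
  4P = (1, 5)
  5P = (10, 11)
  6P = (2, 12)
  7P = (2, 1)
  8P = (10, 2)
  ... (continuing to 13P)
  13P = O

ord(P) = 13


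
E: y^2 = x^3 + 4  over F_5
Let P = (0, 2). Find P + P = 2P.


Doubling: s = (3 x1^2 + a) / (2 y1)
s = (3*0^2 + 0) / (2*2) mod 5 = 0
x3 = s^2 - 2 x1 mod 5 = 0^2 - 2*0 = 0
y3 = s (x1 - x3) - y1 mod 5 = 0 * (0 - 0) - 2 = 3

2P = (0, 3)


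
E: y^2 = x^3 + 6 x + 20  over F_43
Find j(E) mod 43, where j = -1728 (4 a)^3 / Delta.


Delta = -16(4 a^3 + 27 b^2) mod 43 = 39
-1728 * (4 a)^3 = -1728 * (4*6)^3 mod 43 = 4
j = 4 * 39^(-1) mod 43 = 42

j = 42 (mod 43)


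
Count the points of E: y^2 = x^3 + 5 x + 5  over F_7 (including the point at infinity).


For each x in F_7, count y with y^2 = x^3 + 5 x + 5 mod 7:
  x = 1: RHS = 4, y in [2, 5]  -> 2 point(s)
  x = 2: RHS = 2, y in [3, 4]  -> 2 point(s)
  x = 5: RHS = 1, y in [1, 6]  -> 2 point(s)
Affine points: 6. Add the point at infinity: total = 7.

#E(F_7) = 7


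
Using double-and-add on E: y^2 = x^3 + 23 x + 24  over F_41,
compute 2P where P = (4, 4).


k = 2 = 10_2 (binary, LSB first: 01)
Double-and-add from P = (4, 4):
  bit 0 = 0: acc unchanged = O
  bit 1 = 1: acc = O + (24, 3) = (24, 3)

2P = (24, 3)


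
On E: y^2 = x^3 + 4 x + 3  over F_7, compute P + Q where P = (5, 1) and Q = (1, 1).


P != Q, so use the chord formula.
s = (y2 - y1) / (x2 - x1) = (0) / (3) mod 7 = 0
x3 = s^2 - x1 - x2 mod 7 = 0^2 - 5 - 1 = 1
y3 = s (x1 - x3) - y1 mod 7 = 0 * (5 - 1) - 1 = 6

P + Q = (1, 6)


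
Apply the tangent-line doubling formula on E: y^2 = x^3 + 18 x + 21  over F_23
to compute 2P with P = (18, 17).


Doubling: s = (3 x1^2 + a) / (2 y1)
s = (3*18^2 + 18) / (2*17) mod 23 = 21
x3 = s^2 - 2 x1 mod 23 = 21^2 - 2*18 = 14
y3 = s (x1 - x3) - y1 mod 23 = 21 * (18 - 14) - 17 = 21

2P = (14, 21)


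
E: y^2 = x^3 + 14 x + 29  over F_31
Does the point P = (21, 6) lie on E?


Check whether y^2 = x^3 + 14 x + 29 (mod 31) for (x, y) = (21, 6).
LHS: y^2 = 6^2 mod 31 = 5
RHS: x^3 + 14 x + 29 = 21^3 + 14*21 + 29 mod 31 = 5
LHS = RHS

Yes, on the curve


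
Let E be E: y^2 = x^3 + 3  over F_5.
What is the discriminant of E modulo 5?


4 a^3 + 27 b^2 = 4*0^3 + 27*3^2 = 0 + 243 = 243
Delta = -16 * (243) = -3888
Delta mod 5 = 2

Delta = 2 (mod 5)


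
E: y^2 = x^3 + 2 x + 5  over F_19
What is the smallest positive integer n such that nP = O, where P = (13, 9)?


Compute successive multiples of P until we hit O:
  1P = (13, 9)
  2P = (9, 7)
  3P = (2, 6)
  4P = (8, 1)
  5P = (15, 3)
  6P = (0, 9)
  7P = (6, 10)
  8P = (7, 1)
  ... (continuing to 26P)
  26P = O

ord(P) = 26


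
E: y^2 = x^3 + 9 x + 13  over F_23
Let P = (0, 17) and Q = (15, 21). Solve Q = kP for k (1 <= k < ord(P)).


Enumerate multiples of P until we hit Q = (15, 21):
  1P = (0, 17)
  2P = (2, 19)
  3P = (22, 7)
  4P = (9, 8)
  5P = (15, 21)
Match found at i = 5.

k = 5


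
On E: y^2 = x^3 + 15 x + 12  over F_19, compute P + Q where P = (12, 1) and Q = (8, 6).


P != Q, so use the chord formula.
s = (y2 - y1) / (x2 - x1) = (5) / (15) mod 19 = 13
x3 = s^2 - x1 - x2 mod 19 = 13^2 - 12 - 8 = 16
y3 = s (x1 - x3) - y1 mod 19 = 13 * (12 - 16) - 1 = 4

P + Q = (16, 4)


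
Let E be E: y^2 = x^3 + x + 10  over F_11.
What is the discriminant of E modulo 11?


4 a^3 + 27 b^2 = 4*1^3 + 27*10^2 = 4 + 2700 = 2704
Delta = -16 * (2704) = -43264
Delta mod 11 = 10

Delta = 10 (mod 11)


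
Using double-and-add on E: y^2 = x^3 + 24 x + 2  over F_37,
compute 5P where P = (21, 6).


k = 5 = 101_2 (binary, LSB first: 101)
Double-and-add from P = (21, 6):
  bit 0 = 1: acc = O + (21, 6) = (21, 6)
  bit 1 = 0: acc unchanged = (21, 6)
  bit 2 = 1: acc = (21, 6) + (31, 7) = (32, 4)

5P = (32, 4)


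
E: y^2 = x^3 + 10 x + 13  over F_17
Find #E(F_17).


For each x in F_17, count y with y^2 = x^3 + 10 x + 13 mod 17:
  x = 0: RHS = 13, y in [8, 9]  -> 2 point(s)
  x = 3: RHS = 2, y in [6, 11]  -> 2 point(s)
  x = 4: RHS = 15, y in [7, 10]  -> 2 point(s)
  x = 5: RHS = 1, y in [1, 16]  -> 2 point(s)
  x = 6: RHS = 0, y in [0]  -> 1 point(s)
  x = 7: RHS = 1, y in [1, 16]  -> 2 point(s)
  x = 9: RHS = 16, y in [4, 13]  -> 2 point(s)
  x = 10: RHS = 8, y in [5, 12]  -> 2 point(s)
  x = 11: RHS = 9, y in [3, 14]  -> 2 point(s)
  x = 12: RHS = 8, y in [5, 12]  -> 2 point(s)
  x = 15: RHS = 2, y in [6, 11]  -> 2 point(s)
  x = 16: RHS = 2, y in [6, 11]  -> 2 point(s)
Affine points: 23. Add the point at infinity: total = 24.

#E(F_17) = 24


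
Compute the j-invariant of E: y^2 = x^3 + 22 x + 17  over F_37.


Delta = -16(4 a^3 + 27 b^2) mod 37 = 21
-1728 * (4 a)^3 = -1728 * (4*22)^3 mod 37 = 29
j = 29 * 21^(-1) mod 37 = 19

j = 19 (mod 37)


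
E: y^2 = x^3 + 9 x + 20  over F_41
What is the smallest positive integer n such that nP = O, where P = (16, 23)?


Compute successive multiples of P until we hit O:
  1P = (16, 23)
  2P = (19, 11)
  3P = (22, 1)
  4P = (21, 9)
  5P = (2, 28)
  6P = (2, 13)
  7P = (21, 32)
  8P = (22, 40)
  ... (continuing to 11P)
  11P = O

ord(P) = 11


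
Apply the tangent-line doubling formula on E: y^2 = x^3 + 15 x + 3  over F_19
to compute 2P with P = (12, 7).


Doubling: s = (3 x1^2 + a) / (2 y1)
s = (3*12^2 + 15) / (2*7) mod 19 = 17
x3 = s^2 - 2 x1 mod 19 = 17^2 - 2*12 = 18
y3 = s (x1 - x3) - y1 mod 19 = 17 * (12 - 18) - 7 = 5

2P = (18, 5)


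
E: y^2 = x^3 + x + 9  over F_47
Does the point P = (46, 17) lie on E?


Check whether y^2 = x^3 + 1 x + 9 (mod 47) for (x, y) = (46, 17).
LHS: y^2 = 17^2 mod 47 = 7
RHS: x^3 + 1 x + 9 = 46^3 + 1*46 + 9 mod 47 = 7
LHS = RHS

Yes, on the curve


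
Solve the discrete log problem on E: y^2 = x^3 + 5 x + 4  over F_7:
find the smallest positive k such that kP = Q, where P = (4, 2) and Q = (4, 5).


Enumerate multiples of P until we hit Q = (4, 5):
  1P = (4, 2)
  2P = (0, 2)
  3P = (3, 5)
  4P = (2, 6)
  5P = (5, 0)
  6P = (2, 1)
  7P = (3, 2)
  8P = (0, 5)
  9P = (4, 5)
Match found at i = 9.

k = 9


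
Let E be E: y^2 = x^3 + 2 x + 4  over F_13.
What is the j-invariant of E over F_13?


Delta = -16(4 a^3 + 27 b^2) mod 13 = 12
-1728 * (4 a)^3 = -1728 * (4*2)^3 mod 13 = 5
j = 5 * 12^(-1) mod 13 = 8

j = 8 (mod 13)


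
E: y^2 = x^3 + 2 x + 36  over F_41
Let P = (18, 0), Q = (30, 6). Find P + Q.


P != Q, so use the chord formula.
s = (y2 - y1) / (x2 - x1) = (6) / (12) mod 41 = 21
x3 = s^2 - x1 - x2 mod 41 = 21^2 - 18 - 30 = 24
y3 = s (x1 - x3) - y1 mod 41 = 21 * (18 - 24) - 0 = 38

P + Q = (24, 38)


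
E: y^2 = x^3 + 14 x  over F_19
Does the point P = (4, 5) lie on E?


Check whether y^2 = x^3 + 14 x + 0 (mod 19) for (x, y) = (4, 5).
LHS: y^2 = 5^2 mod 19 = 6
RHS: x^3 + 14 x + 0 = 4^3 + 14*4 + 0 mod 19 = 6
LHS = RHS

Yes, on the curve


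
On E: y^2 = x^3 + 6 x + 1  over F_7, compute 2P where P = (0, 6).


Doubling: s = (3 x1^2 + a) / (2 y1)
s = (3*0^2 + 6) / (2*6) mod 7 = 4
x3 = s^2 - 2 x1 mod 7 = 4^2 - 2*0 = 2
y3 = s (x1 - x3) - y1 mod 7 = 4 * (0 - 2) - 6 = 0

2P = (2, 0)


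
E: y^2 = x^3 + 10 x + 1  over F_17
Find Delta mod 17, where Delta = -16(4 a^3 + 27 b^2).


4 a^3 + 27 b^2 = 4*10^3 + 27*1^2 = 4000 + 27 = 4027
Delta = -16 * (4027) = -64432
Delta mod 17 = 15

Delta = 15 (mod 17)


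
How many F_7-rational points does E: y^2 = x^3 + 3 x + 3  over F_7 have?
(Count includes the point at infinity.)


For each x in F_7, count y with y^2 = x^3 + 3 x + 3 mod 7:
  x = 1: RHS = 0, y in [0]  -> 1 point(s)
  x = 3: RHS = 4, y in [2, 5]  -> 2 point(s)
  x = 4: RHS = 2, y in [3, 4]  -> 2 point(s)
Affine points: 5. Add the point at infinity: total = 6.

#E(F_7) = 6


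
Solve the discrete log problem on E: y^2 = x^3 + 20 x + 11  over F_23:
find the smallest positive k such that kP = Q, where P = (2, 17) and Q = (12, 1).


Enumerate multiples of P until we hit Q = (12, 1):
  1P = (2, 17)
  2P = (21, 3)
  3P = (18, 19)
  4P = (12, 22)
  5P = (15, 11)
  6P = (22, 17)
  7P = (22, 6)
  8P = (15, 12)
  9P = (12, 1)
Match found at i = 9.

k = 9


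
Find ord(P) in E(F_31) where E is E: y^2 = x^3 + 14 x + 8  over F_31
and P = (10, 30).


Compute successive multiples of P until we hit O:
  1P = (10, 30)
  2P = (15, 11)
  3P = (13, 0)
  4P = (15, 20)
  5P = (10, 1)
  6P = O

ord(P) = 6


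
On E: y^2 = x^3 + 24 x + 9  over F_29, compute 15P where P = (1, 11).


k = 15 = 1111_2 (binary, LSB first: 1111)
Double-and-add from P = (1, 11):
  bit 0 = 1: acc = O + (1, 11) = (1, 11)
  bit 1 = 1: acc = (1, 11) + (4, 13) = (18, 26)
  bit 2 = 1: acc = (18, 26) + (17, 9) = (22, 22)
  bit 3 = 1: acc = (22, 22) + (2, 23) = (0, 3)

15P = (0, 3)


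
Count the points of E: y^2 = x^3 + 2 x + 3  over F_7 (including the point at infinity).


For each x in F_7, count y with y^2 = x^3 + 2 x + 3 mod 7:
  x = 2: RHS = 1, y in [1, 6]  -> 2 point(s)
  x = 3: RHS = 1, y in [1, 6]  -> 2 point(s)
  x = 6: RHS = 0, y in [0]  -> 1 point(s)
Affine points: 5. Add the point at infinity: total = 6.

#E(F_7) = 6


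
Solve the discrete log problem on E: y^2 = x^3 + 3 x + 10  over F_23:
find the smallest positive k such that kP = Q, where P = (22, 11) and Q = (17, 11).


Enumerate multiples of P until we hit Q = (17, 11):
  1P = (22, 11)
  2P = (15, 16)
  3P = (2, 1)
  4P = (5, 9)
  5P = (14, 17)
  6P = (12, 16)
  7P = (18, 10)
  8P = (19, 7)
  9P = (17, 11)
Match found at i = 9.

k = 9


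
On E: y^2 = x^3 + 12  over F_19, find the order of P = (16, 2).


Compute successive multiples of P until we hit O:
  1P = (16, 2)
  2P = (10, 10)
  3P = (18, 7)
  4P = (15, 10)
  5P = (14, 1)
  6P = (13, 9)
  7P = (6, 0)
  8P = (13, 10)
  ... (continuing to 14P)
  14P = O

ord(P) = 14


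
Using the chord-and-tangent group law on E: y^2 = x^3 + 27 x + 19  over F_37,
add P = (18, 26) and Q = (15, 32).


P != Q, so use the chord formula.
s = (y2 - y1) / (x2 - x1) = (6) / (34) mod 37 = 35
x3 = s^2 - x1 - x2 mod 37 = 35^2 - 18 - 15 = 8
y3 = s (x1 - x3) - y1 mod 37 = 35 * (18 - 8) - 26 = 28

P + Q = (8, 28)


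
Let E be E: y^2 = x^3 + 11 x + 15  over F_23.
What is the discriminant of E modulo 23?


4 a^3 + 27 b^2 = 4*11^3 + 27*15^2 = 5324 + 6075 = 11399
Delta = -16 * (11399) = -182384
Delta mod 23 = 6

Delta = 6 (mod 23)


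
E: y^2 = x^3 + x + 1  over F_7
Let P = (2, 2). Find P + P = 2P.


Doubling: s = (3 x1^2 + a) / (2 y1)
s = (3*2^2 + 1) / (2*2) mod 7 = 5
x3 = s^2 - 2 x1 mod 7 = 5^2 - 2*2 = 0
y3 = s (x1 - x3) - y1 mod 7 = 5 * (2 - 0) - 2 = 1

2P = (0, 1)


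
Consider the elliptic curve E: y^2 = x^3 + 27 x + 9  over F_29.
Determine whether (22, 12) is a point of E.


Check whether y^2 = x^3 + 27 x + 9 (mod 29) for (x, y) = (22, 12).
LHS: y^2 = 12^2 mod 29 = 28
RHS: x^3 + 27 x + 9 = 22^3 + 27*22 + 9 mod 29 = 28
LHS = RHS

Yes, on the curve


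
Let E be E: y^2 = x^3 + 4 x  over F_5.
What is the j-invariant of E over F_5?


Delta = -16(4 a^3 + 27 b^2) mod 5 = 4
-1728 * (4 a)^3 = -1728 * (4*4)^3 mod 5 = 2
j = 2 * 4^(-1) mod 5 = 3

j = 3 (mod 5)


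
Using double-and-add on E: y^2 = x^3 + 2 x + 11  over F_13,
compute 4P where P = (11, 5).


k = 4 = 100_2 (binary, LSB first: 001)
Double-and-add from P = (11, 5):
  bit 0 = 0: acc unchanged = O
  bit 1 = 0: acc unchanged = O
  bit 2 = 1: acc = O + (11, 8) = (11, 8)

4P = (11, 8)


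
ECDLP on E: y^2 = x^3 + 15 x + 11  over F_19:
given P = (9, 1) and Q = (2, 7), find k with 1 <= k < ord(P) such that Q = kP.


Enumerate multiples of P until we hit Q = (2, 7):
  1P = (9, 1)
  2P = (17, 12)
  3P = (13, 3)
  4P = (2, 12)
  5P = (0, 12)
  6P = (0, 7)
  7P = (2, 7)
Match found at i = 7.

k = 7


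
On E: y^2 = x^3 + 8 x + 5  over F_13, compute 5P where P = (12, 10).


k = 5 = 101_2 (binary, LSB first: 101)
Double-and-add from P = (12, 10):
  bit 0 = 1: acc = O + (12, 10) = (12, 10)
  bit 1 = 0: acc unchanged = (12, 10)
  bit 2 = 1: acc = (12, 10) + (6, 3) = (9, 0)

5P = (9, 0)


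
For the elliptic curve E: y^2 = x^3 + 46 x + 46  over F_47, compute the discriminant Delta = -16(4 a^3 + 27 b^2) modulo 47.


4 a^3 + 27 b^2 = 4*46^3 + 27*46^2 = 389344 + 57132 = 446476
Delta = -16 * (446476) = -7143616
Delta mod 47 = 8

Delta = 8 (mod 47)


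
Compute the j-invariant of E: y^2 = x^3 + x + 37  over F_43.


Delta = -16(4 a^3 + 27 b^2) mod 43 = 36
-1728 * (4 a)^3 = -1728 * (4*1)^3 mod 43 = 4
j = 4 * 36^(-1) mod 43 = 24

j = 24 (mod 43)


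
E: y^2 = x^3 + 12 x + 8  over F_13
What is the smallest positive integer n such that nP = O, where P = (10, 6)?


Compute successive multiples of P until we hit O:
  1P = (10, 6)
  2P = (6, 7)
  3P = (6, 6)
  4P = (10, 7)
  5P = O

ord(P) = 5


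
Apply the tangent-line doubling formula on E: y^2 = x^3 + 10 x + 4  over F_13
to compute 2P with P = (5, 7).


Doubling: s = (3 x1^2 + a) / (2 y1)
s = (3*5^2 + 10) / (2*7) mod 13 = 7
x3 = s^2 - 2 x1 mod 13 = 7^2 - 2*5 = 0
y3 = s (x1 - x3) - y1 mod 13 = 7 * (5 - 0) - 7 = 2

2P = (0, 2)


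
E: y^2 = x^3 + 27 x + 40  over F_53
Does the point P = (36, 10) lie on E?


Check whether y^2 = x^3 + 27 x + 40 (mod 53) for (x, y) = (36, 10).
LHS: y^2 = 10^2 mod 53 = 47
RHS: x^3 + 27 x + 40 = 36^3 + 27*36 + 40 mod 53 = 21
LHS != RHS

No, not on the curve


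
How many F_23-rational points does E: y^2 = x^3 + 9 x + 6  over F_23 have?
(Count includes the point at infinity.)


For each x in F_23, count y with y^2 = x^3 + 9 x + 6 mod 23:
  x = 0: RHS = 6, y in [11, 12]  -> 2 point(s)
  x = 1: RHS = 16, y in [4, 19]  -> 2 point(s)
  x = 2: RHS = 9, y in [3, 20]  -> 2 point(s)
  x = 6: RHS = 0, y in [0]  -> 1 point(s)
  x = 12: RHS = 2, y in [5, 18]  -> 2 point(s)
  x = 14: RHS = 1, y in [1, 22]  -> 2 point(s)
  x = 17: RHS = 12, y in [9, 14]  -> 2 point(s)
  x = 21: RHS = 3, y in [7, 16]  -> 2 point(s)
Affine points: 15. Add the point at infinity: total = 16.

#E(F_23) = 16


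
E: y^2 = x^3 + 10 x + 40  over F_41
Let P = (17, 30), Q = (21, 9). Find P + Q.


P != Q, so use the chord formula.
s = (y2 - y1) / (x2 - x1) = (20) / (4) mod 41 = 5
x3 = s^2 - x1 - x2 mod 41 = 5^2 - 17 - 21 = 28
y3 = s (x1 - x3) - y1 mod 41 = 5 * (17 - 28) - 30 = 38

P + Q = (28, 38)


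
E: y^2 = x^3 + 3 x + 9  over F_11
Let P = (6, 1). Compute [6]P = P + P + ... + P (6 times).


k = 6 = 110_2 (binary, LSB first: 011)
Double-and-add from P = (6, 1):
  bit 0 = 0: acc unchanged = O
  bit 1 = 1: acc = O + (2, 1) = (2, 1)
  bit 2 = 1: acc = (2, 1) + (0, 3) = (10, 7)

6P = (10, 7)


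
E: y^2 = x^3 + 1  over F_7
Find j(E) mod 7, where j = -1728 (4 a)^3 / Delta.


Delta = -16(4 a^3 + 27 b^2) mod 7 = 2
-1728 * (4 a)^3 = -1728 * (4*0)^3 mod 7 = 0
j = 0 * 2^(-1) mod 7 = 0

j = 0 (mod 7)


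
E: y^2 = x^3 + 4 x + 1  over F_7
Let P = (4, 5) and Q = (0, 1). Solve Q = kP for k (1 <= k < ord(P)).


Enumerate multiples of P until we hit Q = (0, 1):
  1P = (4, 5)
  2P = (0, 6)
  3P = (0, 1)
Match found at i = 3.

k = 3


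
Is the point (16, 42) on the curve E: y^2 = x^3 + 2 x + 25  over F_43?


Check whether y^2 = x^3 + 2 x + 25 (mod 43) for (x, y) = (16, 42).
LHS: y^2 = 42^2 mod 43 = 1
RHS: x^3 + 2 x + 25 = 16^3 + 2*16 + 25 mod 43 = 25
LHS != RHS

No, not on the curve


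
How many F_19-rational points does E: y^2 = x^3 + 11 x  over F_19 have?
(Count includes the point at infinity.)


For each x in F_19, count y with y^2 = x^3 + 11 x + 0 mod 19:
  x = 0: RHS = 0, y in [0]  -> 1 point(s)
  x = 2: RHS = 11, y in [7, 12]  -> 2 point(s)
  x = 5: RHS = 9, y in [3, 16]  -> 2 point(s)
  x = 6: RHS = 16, y in [4, 15]  -> 2 point(s)
  x = 8: RHS = 11, y in [7, 12]  -> 2 point(s)
  x = 9: RHS = 11, y in [7, 12]  -> 2 point(s)
  x = 12: RHS = 17, y in [6, 13]  -> 2 point(s)
  x = 15: RHS = 6, y in [5, 14]  -> 2 point(s)
  x = 16: RHS = 16, y in [4, 15]  -> 2 point(s)
  x = 18: RHS = 7, y in [8, 11]  -> 2 point(s)
Affine points: 19. Add the point at infinity: total = 20.

#E(F_19) = 20


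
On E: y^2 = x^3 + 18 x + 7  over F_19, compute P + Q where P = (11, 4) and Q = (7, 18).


P != Q, so use the chord formula.
s = (y2 - y1) / (x2 - x1) = (14) / (15) mod 19 = 6
x3 = s^2 - x1 - x2 mod 19 = 6^2 - 11 - 7 = 18
y3 = s (x1 - x3) - y1 mod 19 = 6 * (11 - 18) - 4 = 11

P + Q = (18, 11)


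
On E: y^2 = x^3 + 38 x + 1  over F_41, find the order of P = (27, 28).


Compute successive multiples of P until we hit O:
  1P = (27, 28)
  2P = (32, 23)
  3P = (24, 10)
  4P = (26, 19)
  5P = (28, 4)
  6P = (29, 20)
  7P = (1, 32)
  8P = (22, 28)
  ... (continuing to 39P)
  39P = O

ord(P) = 39


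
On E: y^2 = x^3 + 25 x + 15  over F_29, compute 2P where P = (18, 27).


Doubling: s = (3 x1^2 + a) / (2 y1)
s = (3*18^2 + 25) / (2*27) mod 29 = 19
x3 = s^2 - 2 x1 mod 29 = 19^2 - 2*18 = 6
y3 = s (x1 - x3) - y1 mod 29 = 19 * (18 - 6) - 27 = 27

2P = (6, 27)


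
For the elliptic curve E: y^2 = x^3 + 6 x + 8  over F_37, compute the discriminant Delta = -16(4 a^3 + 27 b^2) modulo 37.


4 a^3 + 27 b^2 = 4*6^3 + 27*8^2 = 864 + 1728 = 2592
Delta = -16 * (2592) = -41472
Delta mod 37 = 5

Delta = 5 (mod 37)


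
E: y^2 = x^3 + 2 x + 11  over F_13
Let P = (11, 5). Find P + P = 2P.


Doubling: s = (3 x1^2 + a) / (2 y1)
s = (3*11^2 + 2) / (2*5) mod 13 = 4
x3 = s^2 - 2 x1 mod 13 = 4^2 - 2*11 = 7
y3 = s (x1 - x3) - y1 mod 13 = 4 * (11 - 7) - 5 = 11

2P = (7, 11)
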